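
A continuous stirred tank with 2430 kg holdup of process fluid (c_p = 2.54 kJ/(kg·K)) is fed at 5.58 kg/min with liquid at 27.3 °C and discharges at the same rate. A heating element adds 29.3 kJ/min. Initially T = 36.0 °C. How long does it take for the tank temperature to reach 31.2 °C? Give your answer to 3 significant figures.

Energy balance: M c_p dT/dt = ṁ c_p (T_in − T) + 29.3.
τ = M/ṁ = 435.48 min; T_ss = T_in + Q̇/(ṁ c_p) = 29.367 °C.
T(t) = T_ss + (T₀ − T_ss) e^(−t/τ). Set T = 31.2:
e^(−t/τ) = (31.2 − 29.367)/(36.0 − 29.367) = 0.27631
t = −435.48 · ln(0.27631) = 560.13 min.

560 min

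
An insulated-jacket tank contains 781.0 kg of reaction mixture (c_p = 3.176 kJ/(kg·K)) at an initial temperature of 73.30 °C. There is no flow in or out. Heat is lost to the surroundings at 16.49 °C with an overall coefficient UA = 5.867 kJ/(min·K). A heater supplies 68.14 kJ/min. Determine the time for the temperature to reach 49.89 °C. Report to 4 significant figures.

308.5 min

Lumped-capacitance energy balance: M c_p dT/dt = UA(T_amb − T) + Q̇.
τ = M c_p/UA = 422.781 min; T_ss = T_amb + Q̇/UA = 16.49 + 68.14/5.867 = 28.1041 °C.
T(t) = T_ss + (T₀ − T_ss)e^(−t/τ); set T = 49.89:
t = −τ ln[(T − T_ss)/(T₀ − T_ss)] = −422.781 · ln(0.482033) = 308.522 min.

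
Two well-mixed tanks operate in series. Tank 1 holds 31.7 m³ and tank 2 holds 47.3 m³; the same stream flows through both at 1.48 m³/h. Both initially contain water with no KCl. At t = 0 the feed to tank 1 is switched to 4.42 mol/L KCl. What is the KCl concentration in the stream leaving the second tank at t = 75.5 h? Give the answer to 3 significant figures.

Each tank obeys Vᵢ dCᵢ/dt = Q(Cᵢ₋₁ − Cᵢ), so τᵢ = Vᵢ/Q.
τ₁ = 31.7/1.48 = 21.419 h; τ₂ = 47.3/1.48 = 31.959 h.
Tank 1: C₁ = C_in(1 − e^(−t/τ₁)). Tank 2 (τ₁ ≠ τ₂): C₂ = C_in[1 − (τ₁ e^(−t/τ₁) − τ₂ e^(−t/τ₂))/(τ₁ − τ₂)].
At t = 75.5: e^(−t/τ₁) = 0.029454, e^(−t/τ₂) = 0.094197.
C₂ = 4.42·[1 − (21.419·0.029454 − 31.959·0.094197)/(-10.541)] = 4.42·0.77424 = 3.4222 mol/L.

3.42 mol/L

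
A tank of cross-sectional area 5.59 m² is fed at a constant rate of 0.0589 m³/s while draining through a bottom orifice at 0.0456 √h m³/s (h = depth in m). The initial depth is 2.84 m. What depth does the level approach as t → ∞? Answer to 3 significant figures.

Level balance: A dh/dt = 0.0589 − 0.0456 √h. Setting dh/dt = 0:
Q_in = 0.0456 √h_ss ⇒ √h_ss = 0.0589/0.0456 = 1.2917.
h_ss = 1.2917² = 1.6684 m. (Since h₀ = 2.84 m > h_ss, the level will fall toward this value.)

1.67 m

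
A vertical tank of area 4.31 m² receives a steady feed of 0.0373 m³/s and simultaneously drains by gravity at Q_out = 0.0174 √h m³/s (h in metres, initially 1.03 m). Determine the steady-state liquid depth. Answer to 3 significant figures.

Volume balance on the tank: A dh/dt = Q_in − 0.0174 √h. At steady state dh/dt = 0:
Q_in = 0.0174 √h_ss ⇒ √h_ss = 0.0373/0.0174 = 2.1437.
h_ss = 2.1437² = 4.5954 m. (Since h₀ = 1.03 m < h_ss, the level will rise toward this value.)

4.60 m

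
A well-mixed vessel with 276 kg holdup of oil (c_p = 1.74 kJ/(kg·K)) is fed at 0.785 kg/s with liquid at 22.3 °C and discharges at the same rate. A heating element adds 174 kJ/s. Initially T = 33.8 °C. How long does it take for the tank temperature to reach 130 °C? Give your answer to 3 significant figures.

M c_p dT/dt = ṁ c_p (T_in − T) + Q̇.
τ = M/ṁ = 351.59 s; T_ss = T_in + Q̇/(ṁ c_p) = 149.69 °C.
T(t) = T_ss + (T₀ − T_ss) e^(−t/τ). Set T = 130:
e^(−t/τ) = (130 − 149.69)/(33.8 − 149.69) = 0.16989
t = −351.59 · ln(0.16989) = 623.23 s.

623 s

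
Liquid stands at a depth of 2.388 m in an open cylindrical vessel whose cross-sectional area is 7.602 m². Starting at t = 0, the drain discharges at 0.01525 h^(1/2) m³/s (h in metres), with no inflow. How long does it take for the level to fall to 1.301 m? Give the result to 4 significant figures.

With no inflow, A dh/dt = −0.01525 √h.
This is separable: 2 d(√h)/dt = −0.01525/A, so √h = √h₀ − (0.01525/(2A)) t.
t = 2A(√h₀ − √h)/0.01525 = 2·7.602·(√2.388 − √1.301)/0.01525
  = 15.2040 × (1.54532 − 1.14061) / 0.01525 = 403.481 s.

403.5 s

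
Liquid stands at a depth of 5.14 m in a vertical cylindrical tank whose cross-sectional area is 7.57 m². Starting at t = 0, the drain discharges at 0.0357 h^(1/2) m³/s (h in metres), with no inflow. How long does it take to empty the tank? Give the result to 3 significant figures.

961 s

With no inflow, A dh/dt = −0.0357 √h.
This is separable: 2 d(√h)/dt = −0.0357/A, so √h = √h₀ − (0.0357/(2A)) t.
Set h = 0: 2√h₀ = (0.0357/A) t_empty ⇒ t_empty = 2A√h₀/0.0357.
t_empty = 2·7.57·√5.14/0.0357 = 15.140·2.2672/0.0357 = 961.48 s.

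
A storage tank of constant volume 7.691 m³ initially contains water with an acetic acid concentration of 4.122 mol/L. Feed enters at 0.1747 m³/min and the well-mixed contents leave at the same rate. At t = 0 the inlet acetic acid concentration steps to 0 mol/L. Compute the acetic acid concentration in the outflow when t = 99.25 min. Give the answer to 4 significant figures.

Mass balance on the solute (V constant): V dC/dt = Q(C_in − C).
Time constant τ = V/Q = 7.691/0.1747 = 44.0240 min.
C approaches C_in exponentially: C(t) = C_in + (C₀ − C_in) e^(−t/τ).
C(99.25) = 0 + (4.122 − 0)·e^(−99.25/44.0240) = 0 + (4.12200)·0.104931 = 0.432527 mol/L.

0.4325 mol/L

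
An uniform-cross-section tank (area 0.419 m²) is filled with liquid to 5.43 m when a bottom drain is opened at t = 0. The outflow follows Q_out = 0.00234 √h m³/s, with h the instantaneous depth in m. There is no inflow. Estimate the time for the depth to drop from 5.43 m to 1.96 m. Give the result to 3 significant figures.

333 s

A dh/dt = −Q_out = −0.00234 √h.
This is separable: 2 d(√h)/dt = −0.00234/A, so √h = √h₀ − (0.00234/(2A)) t.
t = 2A(√h₀ − √h)/0.00234 = 2·0.419·(√5.43 − √1.96)/0.00234
  = 0.83800 × (2.3302 − 1.4000) / 0.00234 = 333.14 s.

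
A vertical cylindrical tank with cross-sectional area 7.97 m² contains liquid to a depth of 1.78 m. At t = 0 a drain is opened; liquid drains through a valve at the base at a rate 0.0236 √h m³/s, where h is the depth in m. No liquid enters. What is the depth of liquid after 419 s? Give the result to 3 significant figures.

With no inflow, A dh/dt = −0.0236 √h.
∫ h^(−1/2) dh = −(0.0236/A) ∫ dt, giving 2√h = 2√h₀ − (0.0236/A) t.
√h = √1.78 − 0.0236·419/(2·7.97) = 1.3342 − 0.62035 = 0.71382.
h = 0.71382² = 0.50953 m.

0.510 m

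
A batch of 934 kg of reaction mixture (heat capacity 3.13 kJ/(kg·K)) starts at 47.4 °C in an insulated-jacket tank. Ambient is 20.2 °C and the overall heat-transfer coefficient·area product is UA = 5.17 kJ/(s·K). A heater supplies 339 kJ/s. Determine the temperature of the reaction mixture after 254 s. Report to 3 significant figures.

M c_p dT/dt = −UA(T − T_amb) + Q̇.
dT/dt = (T_ss − T)/τ with T_ss = T_amb + Q̇/UA = 20.2 + 339/5.17 = 85.771 °C, τ = M c_p/UA = 934·3.13/5.17 = 565.46 s.
This is linear first-order; T(t) = T_ss + (T₀ − T_ss) e^(−t/τ).
T(254) = 85.771 + (-38.371)·0.63814 = 61.285 °C.

61.3 °C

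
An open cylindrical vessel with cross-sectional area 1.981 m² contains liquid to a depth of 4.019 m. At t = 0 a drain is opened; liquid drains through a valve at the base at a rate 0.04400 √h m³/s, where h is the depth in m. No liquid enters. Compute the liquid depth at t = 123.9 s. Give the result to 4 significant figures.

0.3954 m

A dh/dt = −Q_out = −0.04400 √h.
∫ h^(−1/2) dh = −(0.04400/A) ∫ dt, giving 2√h = 2√h₀ − (0.04400/A) t.
√h = √4.019 − 0.04400·123.9/(2·1.981) = 2.00474 − 1.37597 = 0.628773.
h = 0.628773² = 0.395355 m.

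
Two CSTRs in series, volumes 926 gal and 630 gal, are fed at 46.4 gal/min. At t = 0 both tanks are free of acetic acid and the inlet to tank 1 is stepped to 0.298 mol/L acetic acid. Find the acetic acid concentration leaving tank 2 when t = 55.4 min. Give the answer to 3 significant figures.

0.251 mol/L

Each tank obeys Vᵢ dCᵢ/dt = Q(Cᵢ₋₁ − Cᵢ), so τᵢ = Vᵢ/Q.
τ₁ = 926/46.4 = 19.957 min; τ₂ = 630/46.4 = 13.578 min.
Tank 1: C₁ = C_in(1 − e^(−t/τ₁)). Tank 2 (τ₁ ≠ τ₂): C₂ = C_in[1 − (τ₁ e^(−t/τ₁) − τ₂ e^(−t/τ₂))/(τ₁ − τ₂)].
At t = 55.4: e^(−t/τ₁) = 0.062288, e^(−t/τ₂) = 0.016903.
C₂ = 0.298·[1 − (19.957·0.062288 − 13.578·0.016903)/(6.3793)] = 0.298·0.84112 = 0.25065 mol/L.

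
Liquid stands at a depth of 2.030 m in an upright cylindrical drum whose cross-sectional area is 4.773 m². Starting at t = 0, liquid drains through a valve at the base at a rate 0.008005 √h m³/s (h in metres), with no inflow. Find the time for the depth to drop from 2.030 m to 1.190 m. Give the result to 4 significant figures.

Mass balance (ρ constant): A dh/dt = −0.008005 √h.
Separate and integrate: 2(√h − √h₀) = −(0.008005/A) t.
t = 2A(√h₀ − √h)/0.008005 = 2·4.773·(√2.030 − √1.190)/0.008005
  = 9.54600 × (1.42478 − 1.09087) / 0.008005 = 398.189 s.

398.2 s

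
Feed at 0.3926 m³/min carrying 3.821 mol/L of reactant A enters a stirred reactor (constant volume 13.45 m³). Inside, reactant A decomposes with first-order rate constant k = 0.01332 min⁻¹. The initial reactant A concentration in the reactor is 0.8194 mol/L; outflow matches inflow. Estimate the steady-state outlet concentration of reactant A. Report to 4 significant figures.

V dC/dt = Q(C_in − C) − k V C.
At steady state: 0 = Q C_in − (Q + kV) C_ss, so C_ss = Q C_in/(Q + kV).
C_ss = 0.3926·3.821/(0.3926 + 0.01332·13.45) = 1.50012/0.571754 = 2.62372 mol/L.

2.624 mol/L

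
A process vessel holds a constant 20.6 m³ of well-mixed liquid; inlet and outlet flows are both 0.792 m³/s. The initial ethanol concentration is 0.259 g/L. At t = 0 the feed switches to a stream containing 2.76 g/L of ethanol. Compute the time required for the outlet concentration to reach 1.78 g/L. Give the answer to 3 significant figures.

Species balance: V dC/dt = Q(C_in − C) ⇒ τ = V/Q = 26.010 s.
C(t) = C_in + (C₀ − C_in) e^(−t/τ). Set C = 1.78 and solve for t:
e^(−t/τ) = (C − C_in)/(C₀ − C_in) = (1.78 − 2.76)/(0.259 − 2.76) = 0.39184
t = −τ ln(…) = 26.010 × 0.93689 = 24.369 s.

24.4 s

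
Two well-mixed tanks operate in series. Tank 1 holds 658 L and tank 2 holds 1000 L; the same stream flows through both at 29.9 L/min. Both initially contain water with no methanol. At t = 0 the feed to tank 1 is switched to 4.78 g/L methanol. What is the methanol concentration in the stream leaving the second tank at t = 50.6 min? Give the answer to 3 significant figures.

2.62 g/L

Time constants: τᵢ = Vᵢ/Q for each well-mixed tank.
τ₁ = 658/29.9 = 22.007 min; τ₂ = 1000/29.9 = 33.445 min.
Tank 1: C₁ = C_in(1 − e^(−t/τ₁)). Tank 2 (τ₁ ≠ τ₂): C₂ = C_in[1 − (τ₁ e^(−t/τ₁) − τ₂ e^(−t/τ₂))/(τ₁ − τ₂)].
At t = 50.6: e^(−t/τ₁) = 0.10033, e^(−t/τ₂) = 0.22026.
C₂ = 4.78·[1 − (22.007·0.10033 − 33.445·0.22026)/(-11.438)] = 4.78·0.54899 = 2.6242 g/L.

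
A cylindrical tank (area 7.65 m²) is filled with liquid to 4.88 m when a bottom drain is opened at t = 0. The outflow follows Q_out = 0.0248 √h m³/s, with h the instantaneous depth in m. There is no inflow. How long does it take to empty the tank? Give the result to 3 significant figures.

1360 s

With no inflow, A dh/dt = −0.0248 √h.
Separate and integrate: 2(√h − √h₀) = −(0.0248/A) t.
Set h = 0: 2√h₀ = (0.0248/A) t_empty ⇒ t_empty = 2A√h₀/0.0248.
t_empty = 2·7.65·√4.88/0.0248 = 15.300·2.2091/0.0248 = 1362.9 s.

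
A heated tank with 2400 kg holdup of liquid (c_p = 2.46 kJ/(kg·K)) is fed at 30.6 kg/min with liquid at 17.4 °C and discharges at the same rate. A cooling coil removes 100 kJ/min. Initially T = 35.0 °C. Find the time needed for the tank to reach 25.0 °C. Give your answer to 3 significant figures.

M c_p dT/dt = ṁ c_p (T_in − T) − Q̇.
τ = M/ṁ = 78.431 min; T_ss = T_in − Q̇/(ṁ c_p) = 16.072 °C.
T(t) = T_ss + (T₀ − T_ss) e^(−t/τ). Set T = 25.0:
e^(−t/τ) = (25.0 − 16.072)/(35.0 − 16.072) = 0.47169
t = −78.431 · ln(0.47169) = 58.935 min.

58.9 min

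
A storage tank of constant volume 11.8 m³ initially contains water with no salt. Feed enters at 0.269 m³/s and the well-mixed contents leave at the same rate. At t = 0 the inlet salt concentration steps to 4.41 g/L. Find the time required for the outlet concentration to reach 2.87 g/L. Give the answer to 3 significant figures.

46.2 s

Species balance: V dC/dt = Q(C_in − C) ⇒ τ = V/Q = 43.866 s.
C(t) = C_in + (C₀ − C_in) e^(−t/τ). Set C = 2.87 and solve for t:
e^(−t/τ) = (C − C_in)/(C₀ − C_in) = (2.87 − 4.41)/(0 − 4.41) = 0.34921
t = −τ ln(…) = 43.866 × 1.0521 = 46.151 s.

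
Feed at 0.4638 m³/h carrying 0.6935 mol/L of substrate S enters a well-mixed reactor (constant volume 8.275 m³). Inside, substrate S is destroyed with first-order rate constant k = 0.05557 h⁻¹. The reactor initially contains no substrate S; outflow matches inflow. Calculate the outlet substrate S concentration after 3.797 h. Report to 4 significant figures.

V dC/dt = Q(C_in − C) − k V C.
dC/dt = (Q/V) C_in − (Q/V + k) C; effective rate a = Q/V + k = 0.0560483 + 0.05557 = 0.111618 h⁻¹.
C_ss = Q C_in/(Q + kV) = 0.348236 mol/L; C(t) = C_ss + (C₀ − C_ss) e^(−a t).
C(3.797) = 0.348236 + (-0.348236)·e^(−0.111618·3.797) = 0.348236 + (-0.348236)·0.654545 = 0.120300 mol/L.

0.1203 mol/L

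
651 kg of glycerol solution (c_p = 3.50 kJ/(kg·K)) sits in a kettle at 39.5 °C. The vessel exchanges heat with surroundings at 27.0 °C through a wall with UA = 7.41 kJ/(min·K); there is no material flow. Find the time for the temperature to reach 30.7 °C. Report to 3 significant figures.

M c_p dT/dt = −UA(T − T_amb).
τ = M c_p/UA = 307.49 min; T_ss = T_amb = 27.000 °C.
T(t) = T_ss + (T₀ − T_ss)e^(−t/τ); set T = 30.7:
t = −τ ln[(T − T_ss)/(T₀ − T_ss)] = −307.49 · ln(0.29600) = 374.34 min.

374 min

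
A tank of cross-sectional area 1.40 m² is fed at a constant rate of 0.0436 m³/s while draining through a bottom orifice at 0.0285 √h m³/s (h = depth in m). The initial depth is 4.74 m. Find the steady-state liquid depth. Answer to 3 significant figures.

Level balance: A dh/dt = 0.0436 − 0.0285 √h. Setting dh/dt = 0:
Q_in = 0.0285 √h_ss ⇒ √h_ss = 0.0436/0.0285 = 1.5298.
h_ss = 1.5298² = 2.3404 m. (Since h₀ = 4.74 m > h_ss, the level will fall toward this value.)

2.34 m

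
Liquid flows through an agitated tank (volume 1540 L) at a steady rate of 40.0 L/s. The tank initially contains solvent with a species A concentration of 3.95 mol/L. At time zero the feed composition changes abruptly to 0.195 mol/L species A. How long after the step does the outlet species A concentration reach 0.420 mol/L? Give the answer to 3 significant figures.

108 s

Species balance: V dC/dt = Q(C_in − C) ⇒ τ = V/Q = 38.500 s.
C(t) = C_in + (C₀ − C_in) e^(−t/τ). Set C = 0.420 and solve for t:
e^(−t/τ) = (C − C_in)/(C₀ − C_in) = (0.420 − 0.195)/(3.95 − 0.195) = 0.059920
t = −τ ln(…) = 38.500 × 2.8147 = 108.37 s.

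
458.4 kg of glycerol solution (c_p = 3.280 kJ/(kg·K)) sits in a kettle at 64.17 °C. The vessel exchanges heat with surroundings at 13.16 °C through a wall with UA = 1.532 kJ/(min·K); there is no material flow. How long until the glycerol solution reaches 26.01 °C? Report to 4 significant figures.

1353 min

Heat balance on the well-mixed liquid: M c_p dT/dt = −UA(T − T_amb).
τ = M c_p/UA = 981.431 min; T_ss = T_amb = 13.1600 °C.
T(t) = T_ss + (T₀ − T_ss)e^(−t/τ); set T = 26.01:
t = −τ ln[(T − T_ss)/(T₀ − T_ss)] = −981.431 · ln(0.251911) = 1353.08 min.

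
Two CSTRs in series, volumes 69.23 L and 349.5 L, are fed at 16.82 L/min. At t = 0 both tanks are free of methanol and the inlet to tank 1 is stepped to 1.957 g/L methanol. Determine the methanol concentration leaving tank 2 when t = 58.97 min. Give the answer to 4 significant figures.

Species balance on tank i: dCᵢ/dt = (Cᵢ₋₁ − Cᵢ)/τᵢ with τᵢ = Vᵢ/Q.
τ₁ = 69.23/16.82 = 4.11593 min; τ₂ = 349.5/16.82 = 20.7788 min.
Tank 1: C₁ = C_in(1 − e^(−t/τ₁)). Tank 2 (τ₁ ≠ τ₂): C₂ = C_in[1 − (τ₁ e^(−t/τ₁) − τ₂ e^(−t/τ₂))/(τ₁ − τ₂)].
At t = 58.97: e^(−t/τ₁) = 5.99453e-07, e^(−t/τ₂) = 0.0585436.
C₂ = 1.957·[1 − (4.11593·5.99453e-07 − 20.7788·0.0585436)/(-16.6629)] = 1.957·0.926996 = 1.81413 g/L.

1.814 g/L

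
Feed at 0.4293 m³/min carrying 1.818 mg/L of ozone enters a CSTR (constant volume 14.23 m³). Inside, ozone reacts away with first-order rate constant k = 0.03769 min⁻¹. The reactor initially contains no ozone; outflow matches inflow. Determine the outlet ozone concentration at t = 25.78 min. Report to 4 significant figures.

0.6677 mg/L

Accumulation = in − out − consumed: V dC/dt = Q C_in − Q C − k V C.
dC/dt = (Q/V) C_in − (Q/V + k) C; effective rate a = Q/V + k = 0.0301687 + 0.03769 = 0.0678587 min⁻¹.
C_ss = Q C_in/(Q + kV) = 0.808248 mg/L; C(t) = C_ss + (C₀ − C_ss) e^(−a t).
C(25.78) = 0.808248 + (-0.808248)·e^(−0.0678587·25.78) = 0.808248 + (-0.808248)·0.173879 = 0.667711 mg/L.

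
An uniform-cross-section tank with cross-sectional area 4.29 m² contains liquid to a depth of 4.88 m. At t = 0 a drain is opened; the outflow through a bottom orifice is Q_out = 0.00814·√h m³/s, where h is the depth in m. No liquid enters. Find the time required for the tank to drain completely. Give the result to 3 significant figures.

2330 s

A dh/dt = −Q_out = −0.00814 √h.
Separate and integrate: 2(√h − √h₀) = −(0.00814/A) t.
Set h = 0: 2√h₀ = (0.00814/A) t_empty ⇒ t_empty = 2A√h₀/0.00814.
t_empty = 2·4.29·√4.88/0.00814 = 8.5800·2.2091/0.00814 = 2328.5 s.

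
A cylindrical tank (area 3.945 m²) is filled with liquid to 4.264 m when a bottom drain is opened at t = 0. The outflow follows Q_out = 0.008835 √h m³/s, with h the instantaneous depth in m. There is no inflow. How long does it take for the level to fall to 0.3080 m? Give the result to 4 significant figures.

1348 s

Accumulation of liquid (constant cross-section A): A dh/dt = −0.008835 √h.
This is separable: 2 d(√h)/dt = −0.008835/A, so √h = √h₀ − (0.008835/(2A)) t.
t = 2A(√h₀ − √h)/0.008835 = 2·3.945·(√4.264 − √0.3080)/0.008835
  = 7.89000 × (2.06495 − 0.554977) / 0.008835 = 1348.46 s.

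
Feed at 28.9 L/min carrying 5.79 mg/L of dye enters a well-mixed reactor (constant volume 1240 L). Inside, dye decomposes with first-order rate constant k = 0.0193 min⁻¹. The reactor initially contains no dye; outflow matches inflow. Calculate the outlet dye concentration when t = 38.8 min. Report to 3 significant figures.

Accumulation = in − out − consumed: V dC/dt = Q C_in − Q C − k V C.
This is linear with rate a = Q/V + k = 0.042606 min⁻¹.
C_ss = Q C_in/(Q + kV) = 3.1672 mg/L; C(t) = C_ss + (C₀ − C_ss) e^(−a t).
C(38.8) = 3.1672 + (-3.1672)·e^(−0.042606·38.8) = 3.1672 + (-3.1672)·0.19145 = 2.5609 mg/L.

2.56 mg/L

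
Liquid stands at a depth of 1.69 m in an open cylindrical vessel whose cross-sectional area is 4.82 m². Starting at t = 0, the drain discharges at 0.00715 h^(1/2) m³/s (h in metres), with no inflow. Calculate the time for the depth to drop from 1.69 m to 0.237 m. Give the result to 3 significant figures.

Accumulation of liquid (constant cross-section A): A dh/dt = −0.00715 √h.
∫ h^(−1/2) dh = −(0.00715/A) ∫ dt, giving 2√h = 2√h₀ − (0.00715/A) t.
t = 2A(√h₀ − √h)/0.00715 = 2·4.82·(√1.69 − √0.237)/0.00715
  = 9.6400 × (1.3000 − 0.48683) / 0.00715 = 1096.4 s.

1100 s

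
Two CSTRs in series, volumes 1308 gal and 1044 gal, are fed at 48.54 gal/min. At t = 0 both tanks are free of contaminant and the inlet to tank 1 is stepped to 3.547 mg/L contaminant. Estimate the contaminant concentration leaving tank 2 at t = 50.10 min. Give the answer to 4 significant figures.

Time constants: τᵢ = Vᵢ/Q for each well-mixed tank.
τ₁ = 1308/48.54 = 26.9468 min; τ₂ = 1044/48.54 = 21.5080 min.
Solving the cascade with C₁(0)=C₂(0)=0 gives C₂(t) = C_in[1 − (τ₁ e^(−t/τ₁) − τ₂ e^(−t/τ₂))/(τ₁ − τ₂)].
At t = 50.10: e^(−t/τ₁) = 0.155795, e^(−t/τ₂) = 0.0973578.
C₂ = 3.547·[1 − (26.9468·0.155795 − 21.5080·0.0973578)/(5.43881)] = 3.547·0.613114 = 2.17471 mg/L.

2.175 mg/L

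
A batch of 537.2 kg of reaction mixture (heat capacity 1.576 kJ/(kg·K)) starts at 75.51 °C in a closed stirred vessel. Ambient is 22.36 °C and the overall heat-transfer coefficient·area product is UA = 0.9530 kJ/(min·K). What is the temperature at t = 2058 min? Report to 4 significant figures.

Lumped-capacitance energy balance: M c_p dT/dt = UA(T_amb − T).
dT/dt = (T_ss − T)/τ with T_ss = T_amb = 22.3600 °C, τ = M c_p/UA = 537.2·1.576/0.9530 = 888.381 min.
This is linear first-order; T(t) = T_ss + (T₀ − T_ss) e^(−t/τ).
T(2058) = 22.3600 + (53.1500)·0.0986109 = 27.6012 °C.

27.60 °C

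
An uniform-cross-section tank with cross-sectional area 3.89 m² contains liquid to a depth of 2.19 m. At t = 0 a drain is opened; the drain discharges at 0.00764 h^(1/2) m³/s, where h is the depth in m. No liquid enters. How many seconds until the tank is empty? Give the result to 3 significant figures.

1510 s

Volume balance on the tank: A dh/dt = −0.00764 √h.
∫ h^(−1/2) dh = −(0.00764/A) ∫ dt, giving 2√h = 2√h₀ − (0.00764/A) t.
Tank is empty when √h = 0: t_empty = 2A√h₀/0.00764.
t_empty = 2·3.89·√2.19/0.00764 = 7.7800·1.4799/0.00764 = 1507.0 s.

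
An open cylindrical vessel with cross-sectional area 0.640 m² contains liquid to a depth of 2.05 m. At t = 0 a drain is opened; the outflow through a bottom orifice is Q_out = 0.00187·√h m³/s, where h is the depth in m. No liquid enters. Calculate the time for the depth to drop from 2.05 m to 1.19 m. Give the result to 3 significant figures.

Mass balance (ρ constant): A dh/dt = −0.00187 √h.
∫ h^(−1/2) dh = −(0.00187/A) ∫ dt, giving 2√h = 2√h₀ − (0.00187/A) t.
t = 2A(√h₀ − √h)/0.00187 = 2·0.640·(√2.05 − √1.19)/0.00187
  = 1.2800 × (1.4318 − 1.0909) / 0.00187 = 233.35 s.

233 s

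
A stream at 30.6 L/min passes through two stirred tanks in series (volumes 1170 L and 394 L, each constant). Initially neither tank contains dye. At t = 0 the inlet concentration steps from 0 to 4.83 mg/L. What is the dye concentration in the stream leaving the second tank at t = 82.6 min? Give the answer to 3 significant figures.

3.99 mg/L

Species balance on tank i: dCᵢ/dt = (Cᵢ₋₁ − Cᵢ)/τᵢ with τᵢ = Vᵢ/Q.
τ₁ = 1170/30.6 = 38.235 min; τ₂ = 394/30.6 = 12.876 min.
Solving the cascade with C₁(0)=C₂(0)=0 gives C₂(t) = C_in[1 − (τ₁ e^(−t/τ₁) − τ₂ e^(−t/τ₂))/(τ₁ − τ₂)].
At t = 82.6: e^(−t/τ₁) = 0.11529, e^(−t/τ₂) = 0.0016366.
C₂ = 4.83·[1 − (38.235·0.11529 − 12.876·0.0016366)/(25.359)] = 4.83·0.82701 = 3.9944 mg/L.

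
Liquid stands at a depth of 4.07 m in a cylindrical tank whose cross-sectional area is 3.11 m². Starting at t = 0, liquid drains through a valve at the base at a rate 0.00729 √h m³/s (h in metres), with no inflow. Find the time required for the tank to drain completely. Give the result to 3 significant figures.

1720 s

A dh/dt = −Q_out = −0.00729 √h.
Separate and integrate: 2(√h − √h₀) = −(0.00729/A) t.
Tank is empty when √h = 0: t_empty = 2A√h₀/0.00729.
t_empty = 2·3.11·√4.07/0.00729 = 6.2200·2.0174/0.00729 = 1721.3 s.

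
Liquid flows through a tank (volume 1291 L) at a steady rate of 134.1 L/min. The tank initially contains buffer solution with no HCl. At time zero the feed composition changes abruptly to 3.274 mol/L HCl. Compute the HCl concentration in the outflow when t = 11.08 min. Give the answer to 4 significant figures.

2.238 mol/L

Transient balance on the dissolved component: V dC/dt = Q(C_in − C).
Rewrite as dC/dt + C/τ = C_in/τ, τ = V/Q = 9.62714 min.
C approaches C_in exponentially: C(t) = C_in + (C₀ − C_in) e^(−t/τ).
C(11.08) = 3.274 + (0 − 3.274)·e^(−11.08/9.62714) = 3.274 + (-3.27400)·0.316348 = 2.23828 mol/L.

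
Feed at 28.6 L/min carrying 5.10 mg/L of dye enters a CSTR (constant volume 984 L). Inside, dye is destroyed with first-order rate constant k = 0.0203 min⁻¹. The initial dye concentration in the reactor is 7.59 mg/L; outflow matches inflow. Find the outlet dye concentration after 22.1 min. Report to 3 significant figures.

4.54 mg/L

V dC/dt = Q(C_in − C) − k V C.
This is linear with rate a = Q/V + k = 0.049365 min⁻¹.
C_ss = Q C_in/(Q + kV) = 3.0028 mg/L; C(t) = C_ss + (C₀ − C_ss) e^(−a t).
C(22.1) = 3.0028 + (4.5872)·e^(−0.049365·22.1) = 3.0028 + (4.5872)·0.33589 = 4.5436 mg/L.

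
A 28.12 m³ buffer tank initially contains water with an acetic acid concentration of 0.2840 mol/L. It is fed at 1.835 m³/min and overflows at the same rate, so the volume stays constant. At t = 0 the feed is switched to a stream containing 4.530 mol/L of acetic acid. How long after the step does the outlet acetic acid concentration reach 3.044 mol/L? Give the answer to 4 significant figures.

16.09 min

Transient balance on the dissolved component: V dC/dt = Q(C_in − C), so τ = V/Q = 15.3243 min.
C(t) = C_in + (C₀ − C_in) e^(−t/τ). Set C = 3.044 and solve for t:
e^(−t/τ) = (C − C_in)/(C₀ − C_in) = (3.044 − 4.530)/(0.2840 − 4.530) = 0.349976
t = −τ ln(…) = 15.3243 × 1.04989 = 16.0888 min.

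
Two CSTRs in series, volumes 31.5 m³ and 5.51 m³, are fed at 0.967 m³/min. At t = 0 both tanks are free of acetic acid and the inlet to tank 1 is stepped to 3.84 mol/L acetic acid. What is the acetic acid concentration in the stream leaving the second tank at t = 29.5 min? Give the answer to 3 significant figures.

Time constants: τᵢ = Vᵢ/Q for each well-mixed tank.
τ₁ = 31.5/0.967 = 32.575 min; τ₂ = 5.51/0.967 = 5.6980 min.
Solving the cascade with C₁(0)=C₂(0)=0 gives C₂(t) = C_in[1 − (τ₁ e^(−t/τ₁) − τ₂ e^(−t/τ₂))/(τ₁ − τ₂)].
At t = 29.5: e^(−t/τ₁) = 0.40430, e^(−t/τ₂) = 0.0056437.
C₂ = 3.84·[1 − (32.575·0.40430 − 5.6980·0.0056437)/(26.877)] = 3.84·0.51119 = 1.9630 mol/L.

1.96 mol/L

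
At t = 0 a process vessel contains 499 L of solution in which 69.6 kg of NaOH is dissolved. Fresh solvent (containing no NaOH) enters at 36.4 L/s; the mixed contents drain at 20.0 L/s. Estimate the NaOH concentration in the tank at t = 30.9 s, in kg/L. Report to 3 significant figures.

Total volume: dV/dt = Q_in − Q_out = 16.400 L/s, so V(t) = 499 + 16.400 t and V(30.9) = 1005.8 L.
No NaOH enters, so dm/dt = −Q_out · (m/V).
dm/m = −Q_out dt/(V₀ + 16.400 t); integrating gives ln(m/m₀) = −(Q_out/(Q_in−Q_out)) ln(V/V₀).
m = m₀ (V₀/V)^(Q_out/(Q_in−Q_out)) = 69.6 × (499/1005.8)^(1.2195) = 29.607 kg.
C = m/V = 29.607/1005.8 = 0.029438 kg/L.

0.0294 kg/L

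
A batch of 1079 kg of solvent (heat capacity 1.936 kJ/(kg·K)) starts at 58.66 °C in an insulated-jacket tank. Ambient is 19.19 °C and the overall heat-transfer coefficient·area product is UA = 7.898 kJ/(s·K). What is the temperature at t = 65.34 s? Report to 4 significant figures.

50.02 °C

Heat balance on the well-mixed liquid: M c_p dT/dt = −UA(T − T_amb).
dT/dt = (T_ss − T)/τ with T_ss = T_amb = 19.1900 °C, τ = M c_p/UA = 1079·1.936/7.898 = 264.490 s.
This is linear first-order; T(t) = T_ss + (T₀ − T_ss) e^(−t/τ).
T(65.34) = 19.1900 + (39.4700)·0.781108 = 50.0204 °C.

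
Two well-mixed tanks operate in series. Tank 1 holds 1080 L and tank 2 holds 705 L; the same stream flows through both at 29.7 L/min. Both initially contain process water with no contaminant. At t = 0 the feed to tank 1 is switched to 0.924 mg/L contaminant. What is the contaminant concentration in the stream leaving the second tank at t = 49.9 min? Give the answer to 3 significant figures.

0.462 mg/L

Time constants: τᵢ = Vᵢ/Q for each well-mixed tank.
τ₁ = 1080/29.7 = 36.364 min; τ₂ = 705/29.7 = 23.737 min.
Solving the cascade with C₁(0)=C₂(0)=0 gives C₂(t) = C_in[1 − (τ₁ e^(−t/τ₁) − τ₂ e^(−t/τ₂))/(τ₁ − τ₂)].
At t = 49.9: e^(−t/τ₁) = 0.25354, e^(−t/τ₂) = 0.12219.
C₂ = 0.924·[1 − (36.364·0.25354 − 23.737·0.12219)/(12.626)] = 0.924·0.49954 = 0.46157 mg/L.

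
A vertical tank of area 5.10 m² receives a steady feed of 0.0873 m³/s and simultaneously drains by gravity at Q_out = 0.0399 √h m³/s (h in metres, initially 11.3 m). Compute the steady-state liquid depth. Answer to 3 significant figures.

4.79 m

Level balance: A dh/dt = 0.0873 − 0.0399 √h. Setting dh/dt = 0:
Q_in = 0.0399 √h_ss ⇒ √h_ss = 0.0873/0.0399 = 2.1880.
h_ss = 2.1880² = 4.7872 m. (Since h₀ = 11.3 m > h_ss, the level will fall toward this value.)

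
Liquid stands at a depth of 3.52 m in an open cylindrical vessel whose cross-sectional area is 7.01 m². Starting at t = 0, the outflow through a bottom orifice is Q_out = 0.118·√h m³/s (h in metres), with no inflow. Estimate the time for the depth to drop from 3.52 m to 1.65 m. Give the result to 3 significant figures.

70.3 s

A dh/dt = −Q_out = −0.118 √h.
This is separable: 2 d(√h)/dt = −0.118/A, so √h = √h₀ − (0.118/(2A)) t.
t = 2A(√h₀ − √h)/0.118 = 2·7.01·(√3.52 − √1.65)/0.118
  = 14.020 × (1.8762 − 1.2845) / 0.118 = 70.295 s.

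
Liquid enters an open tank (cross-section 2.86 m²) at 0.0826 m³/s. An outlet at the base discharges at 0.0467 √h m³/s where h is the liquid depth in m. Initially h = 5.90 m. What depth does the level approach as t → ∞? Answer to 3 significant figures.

Accumulation of liquid (constant cross-section A): A dh/dt = Q_in − 0.0467 √h. At steady state dh/dt = 0:
Q_in = 0.0467 √h_ss ⇒ √h_ss = 0.0826/0.0467 = 1.7687.
h_ss = 1.7687² = 3.1284 m. (Since h₀ = 5.90 m > h_ss, the level will fall toward this value.)

3.13 m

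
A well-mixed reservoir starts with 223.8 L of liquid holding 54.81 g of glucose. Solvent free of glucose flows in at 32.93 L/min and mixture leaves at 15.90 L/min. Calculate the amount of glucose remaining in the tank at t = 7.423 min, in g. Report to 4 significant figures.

Total volume: dV/dt = Q_in − Q_out = 17.0300 L/min, so V(t) = 223.8 + 17.0300 t and V(7.423) = 350.214 L.
Species balance (pure solvent in): dm/dt = −Q_out · m/V(t).
Separate: dm/m = −Q_out dt/V(t) ⇒ ln(m/m₀) = −(Q_out/(Q_in−Q_out)) ln(V/V₀).
m = m₀ (V₀/V)^(Q_out/(Q_in−Q_out)) = 54.81 × (223.8/350.214)^(0.933647) = 36.0820 g.

36.08 g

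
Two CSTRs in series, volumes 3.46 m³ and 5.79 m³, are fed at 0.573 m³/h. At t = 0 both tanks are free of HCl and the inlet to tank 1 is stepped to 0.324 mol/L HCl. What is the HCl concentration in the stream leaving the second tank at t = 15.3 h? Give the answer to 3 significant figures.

0.185 mol/L

Species balance on tank i: dCᵢ/dt = (Cᵢ₋₁ − Cᵢ)/τᵢ with τᵢ = Vᵢ/Q.
τ₁ = 3.46/0.573 = 6.0384 h; τ₂ = 5.79/0.573 = 10.105 h.
Tank 1: C₁ = C_in(1 − e^(−t/τ₁)). Tank 2 (τ₁ ≠ τ₂): C₂ = C_in[1 − (τ₁ e^(−t/τ₁) − τ₂ e^(−t/τ₂))/(τ₁ − τ₂)].
At t = 15.3: e^(−t/τ₁) = 0.079358, e^(−t/τ₂) = 0.22000.
C₂ = 0.324·[1 − (6.0384·0.079358 − 10.105·0.22000)/(-4.0663)] = 0.324·0.57116 = 0.18506 mol/L.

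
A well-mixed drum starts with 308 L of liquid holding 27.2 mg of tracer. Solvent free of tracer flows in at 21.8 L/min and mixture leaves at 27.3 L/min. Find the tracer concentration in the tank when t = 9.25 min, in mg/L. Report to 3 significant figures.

0.0432 mg/L

Total volume: dV/dt = Q_in − Q_out = -5.5000 L/min, so V(t) = 308 − 5.5000 t and V(9.25) = 257.12 L.
Species balance (pure solvent in): dm/dt = −Q_out · m/V(t).
dm/m = −Q_out dt/(V₀ − 5.5000 t); integrating gives ln(m/m₀) = −(Q_out/(Q_in−Q_out)) ln(V/V₀).
m = m₀ (V₀/V)^(Q_out/(Q_in−Q_out)) = 27.2 × (308/257.12)^(-4.9636) = 11.102 mg.
C = m/V = 11.102/257.12 = 0.043176 mg/L.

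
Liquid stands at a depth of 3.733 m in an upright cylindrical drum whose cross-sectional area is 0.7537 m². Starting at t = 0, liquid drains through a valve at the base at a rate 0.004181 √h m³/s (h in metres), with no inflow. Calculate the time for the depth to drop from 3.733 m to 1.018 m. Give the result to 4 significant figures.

332.8 s

With no inflow, A dh/dt = −0.004181 √h.
Separate and integrate: 2(√h − √h₀) = −(0.004181/A) t.
t = 2A(√h₀ − √h)/0.004181 = 2·0.7537·(√3.733 − √1.018)/0.004181
  = 1.50740 × (1.93210 − 1.00896) / 0.004181 = 332.824 s.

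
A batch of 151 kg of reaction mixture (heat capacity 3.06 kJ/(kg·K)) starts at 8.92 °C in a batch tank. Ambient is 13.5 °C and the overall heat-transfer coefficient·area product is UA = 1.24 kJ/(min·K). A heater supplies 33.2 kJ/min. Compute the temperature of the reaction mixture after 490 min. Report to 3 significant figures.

Lumped-capacitance energy balance: M c_p dT/dt = UA(T_amb − T) + Q̇.
dT/dt = (T_ss − T)/τ with T_ss = T_amb + Q̇/UA = 13.5 + 33.2/1.24 = 40.274 °C, τ = M c_p/UA = 151·3.06/1.24 = 372.63 min.
T approaches T_ss exponentially: T(t) = T_ss + (T₀ − T_ss) e^(−t/τ).
T(490) = 40.274 + (-31.354)·0.26848 = 31.856 °C.

31.9 °C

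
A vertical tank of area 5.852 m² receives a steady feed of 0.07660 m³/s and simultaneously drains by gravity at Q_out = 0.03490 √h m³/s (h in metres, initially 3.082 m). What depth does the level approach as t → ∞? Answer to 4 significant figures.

Level balance: A dh/dt = 0.07660 − 0.03490 √h. Setting dh/dt = 0:
Q_in = 0.03490 √h_ss ⇒ √h_ss = 0.07660/0.03490 = 2.19484.
h_ss = 2.19484² = 4.81733 m. (Since h₀ = 3.082 m < h_ss, the level will rise toward this value.)

4.817 m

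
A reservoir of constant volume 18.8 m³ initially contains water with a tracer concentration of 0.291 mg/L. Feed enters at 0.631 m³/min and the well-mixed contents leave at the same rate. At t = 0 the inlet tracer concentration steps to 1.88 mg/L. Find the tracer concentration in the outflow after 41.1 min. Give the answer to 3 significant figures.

Unsteady species balance (constant V, well mixed): V dC/dt = Q(C_in − C).
Rewrite as dC/dt + C/τ = C_in/τ, τ = V/Q = 29.794 min.
C approaches C_in exponentially: C(t) = C_in + (C₀ − C_in) e^(−t/τ).
C(41.1) = 1.88 + (0.291 − 1.88)·e^(−41.1/29.794) = 1.88 + (-1.5890)·0.25171 = 1.4800 mg/L.

1.48 mg/L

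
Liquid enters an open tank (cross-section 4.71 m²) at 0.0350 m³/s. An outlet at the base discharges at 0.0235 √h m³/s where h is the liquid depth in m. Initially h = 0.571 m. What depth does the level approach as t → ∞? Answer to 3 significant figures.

2.22 m

Mass balance (ρ constant): A dh/dt = Q_in − 0.0235 √h. At steady state dh/dt = 0:
Q_in = 0.0235 √h_ss ⇒ √h_ss = 0.0350/0.0235 = 1.4894.
h_ss = 1.4894² = 2.2182 m. (Since h₀ = 0.571 m < h_ss, the level will rise toward this value.)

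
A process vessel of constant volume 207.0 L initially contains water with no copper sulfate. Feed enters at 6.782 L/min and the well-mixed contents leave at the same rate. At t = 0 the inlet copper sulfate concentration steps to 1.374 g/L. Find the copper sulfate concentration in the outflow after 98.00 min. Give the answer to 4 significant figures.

Unsteady species balance (constant V, well mixed): V dC/dt = Q(C_in − C).
Time constant τ = V/Q = 207.0/6.782 = 30.5220 min.
This is linear first-order; C(t) = C_in + (C₀ − C_in) e^(−t/τ).
C(98.00) = 1.374 + (0 − 1.374)·e^(−98.00/30.5220) = 1.374 + (-1.37400)·0.0403243 = 1.31859 g/L.

1.319 g/L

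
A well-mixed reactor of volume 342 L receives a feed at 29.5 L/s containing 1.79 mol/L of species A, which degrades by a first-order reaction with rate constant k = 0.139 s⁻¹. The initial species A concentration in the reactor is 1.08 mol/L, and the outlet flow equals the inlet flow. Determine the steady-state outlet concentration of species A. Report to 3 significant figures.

Species balance: V dC/dt = Q C_in − Q C − k V C.
At steady state: 0 = Q C_in − (Q + kV) C_ss, so C_ss = Q C_in/(Q + kV).
C_ss = 29.5·1.79/(29.5 + 0.139·342) = 52.805/77.038 = 0.68544 mol/L.

0.685 mol/L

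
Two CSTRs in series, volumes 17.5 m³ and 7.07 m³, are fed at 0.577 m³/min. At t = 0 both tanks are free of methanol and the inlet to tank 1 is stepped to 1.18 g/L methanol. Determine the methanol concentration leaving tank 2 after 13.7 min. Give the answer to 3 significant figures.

0.181 g/L

Each tank obeys Vᵢ dCᵢ/dt = Q(Cᵢ₋₁ − Cᵢ), so τᵢ = Vᵢ/Q.
τ₁ = 17.5/0.577 = 30.329 min; τ₂ = 7.07/0.577 = 12.253 min.
Tank 1: C₁ = C_in(1 − e^(−t/τ₁)). Tank 2 (τ₁ ≠ τ₂): C₂ = C_in[1 − (τ₁ e^(−t/τ₁) − τ₂ e^(−t/τ₂))/(τ₁ − τ₂)].
At t = 13.7: e^(−t/τ₁) = 0.63654, e^(−t/τ₂) = 0.32690.
C₂ = 1.18·[1 − (30.329·0.63654 − 12.253·0.32690)/(18.076)] = 1.18·0.15357 = 0.18122 g/L.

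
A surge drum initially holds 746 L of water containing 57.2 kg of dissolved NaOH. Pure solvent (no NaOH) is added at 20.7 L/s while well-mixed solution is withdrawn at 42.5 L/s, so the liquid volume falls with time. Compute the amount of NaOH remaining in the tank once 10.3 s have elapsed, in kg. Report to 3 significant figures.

28.5 kg

Let m(t) be the amount of NaOH. Volume: V(t) = V₀ + (Q_in − Q_out) t = 746 − 21.800 t; V(10.3) = 521.46 L.
Species balance (pure solvent in): dm/dt = −Q_out · m/V(t).
dm/m = −Q_out dt/(V₀ − 21.800 t); integrating gives ln(m/m₀) = −(Q_out/(Q_in−Q_out)) ln(V/V₀).
m = m₀ (V₀/V)^(Q_out/(Q_in−Q_out)) = 57.2 × (746/521.46)^(-1.9495) = 28.458 kg.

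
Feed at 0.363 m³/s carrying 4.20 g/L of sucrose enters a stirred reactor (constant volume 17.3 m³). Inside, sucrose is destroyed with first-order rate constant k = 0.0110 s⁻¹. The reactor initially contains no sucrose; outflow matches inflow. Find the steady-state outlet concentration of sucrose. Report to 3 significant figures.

2.76 g/L

V dC/dt = Q(C_in − C) − k V C.
Steady state (dC/dt = 0): C_ss = Q C_in/(Q + kV) = C_in/(1 + kV/Q).
C_ss = 0.363·4.20/(0.363 + 0.0110·17.3) = 1.5246/0.55330 = 2.7555 g/L.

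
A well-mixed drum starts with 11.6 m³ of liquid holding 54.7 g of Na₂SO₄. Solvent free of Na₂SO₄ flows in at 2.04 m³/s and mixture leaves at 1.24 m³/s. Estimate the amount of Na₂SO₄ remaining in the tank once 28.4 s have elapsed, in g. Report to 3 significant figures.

10.2 g

Total volume: dV/dt = Q_in − Q_out = 0.80000 m³/s, so V(t) = 11.6 + 0.80000 t and V(28.4) = 34.320 m³.
Solute balance: dm/dt = 0 − Q_out C = −Q_out m/V(t).
dm/m = −Q_out dt/(V₀ + 0.80000 t); integrating gives ln(m/m₀) = −(Q_out/(Q_in−Q_out)) ln(V/V₀).
m = m₀ (V₀/V)^(Q_out/(Q_in−Q_out)) = 54.7 × (11.6/34.320)^(1.5500) = 10.181 g.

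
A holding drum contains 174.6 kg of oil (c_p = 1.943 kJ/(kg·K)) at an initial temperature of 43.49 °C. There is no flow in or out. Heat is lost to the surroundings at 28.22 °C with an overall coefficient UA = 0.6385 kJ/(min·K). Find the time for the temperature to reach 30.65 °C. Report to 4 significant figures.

976.6 min

First-law balance (no shaft work): M c_p dT/dt = −UA(T − T_amb).
τ = M c_p/UA = 531.320 min; T_ss = T_amb = 28.2200 °C.
T(t) = T_ss + (T₀ − T_ss)e^(−t/τ); set T = 30.65:
t = −τ ln[(T − T_ss)/(T₀ − T_ss)] = −531.320 · ln(0.159136) = 976.565 min.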